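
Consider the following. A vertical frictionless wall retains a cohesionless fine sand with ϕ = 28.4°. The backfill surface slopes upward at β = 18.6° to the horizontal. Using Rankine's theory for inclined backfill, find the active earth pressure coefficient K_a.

0.434

K_a = cos β · (cos β − √(cos²β − cos²φ)) / (cos β + √(cos²β − cos²φ)).
cos β = 0.9478, cos φ = 0.8796, √(cos²β − cos²φ) = 0.3528.
K_a = 0.9478 × (0.9478 − 0.3528)/(0.9478 + 0.3528) = 0.4336.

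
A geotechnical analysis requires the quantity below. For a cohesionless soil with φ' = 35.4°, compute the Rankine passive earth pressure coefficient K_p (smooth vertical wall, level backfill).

3.75

K_p = (1 + sin φ)/(1 − sin φ) = tan²(45° + 35.4°/2) = 3.754.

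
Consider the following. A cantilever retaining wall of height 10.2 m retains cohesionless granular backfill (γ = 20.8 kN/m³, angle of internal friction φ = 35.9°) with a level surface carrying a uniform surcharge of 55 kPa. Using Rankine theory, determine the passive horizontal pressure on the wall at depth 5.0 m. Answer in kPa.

K_p = (1 + sin φ)/(1 − sin φ) = 3.835.
σ_v = γz + q = 20.8 × 5.0 + 55 = 159.0 kPa.
σ_h = K_p σ_v = 3.835 × 159.0 = 609.8 kPa.

610 kPa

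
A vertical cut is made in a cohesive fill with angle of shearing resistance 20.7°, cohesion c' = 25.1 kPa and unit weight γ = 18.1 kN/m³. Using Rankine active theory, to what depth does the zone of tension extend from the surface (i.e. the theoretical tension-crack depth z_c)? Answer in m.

K_a = tan²(45° − 20.7°/2) = 0.4777; √K_a = 0.6911.
The active pressure is zero where K_a γ z = 2c√K_a, so z_c = 2c/(γ√K_a) = 2×25.1/(18.1×0.6911) = 4.013 m.

4.01 m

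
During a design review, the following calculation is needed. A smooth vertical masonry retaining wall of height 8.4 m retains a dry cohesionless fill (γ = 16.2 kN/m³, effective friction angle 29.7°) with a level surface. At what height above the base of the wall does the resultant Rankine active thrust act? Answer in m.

K_a = 0.3374.
The pressure distribution is triangular, so the resultant acts at H/3 above the base = 8.4/3 = 2.800 m.

2.80 m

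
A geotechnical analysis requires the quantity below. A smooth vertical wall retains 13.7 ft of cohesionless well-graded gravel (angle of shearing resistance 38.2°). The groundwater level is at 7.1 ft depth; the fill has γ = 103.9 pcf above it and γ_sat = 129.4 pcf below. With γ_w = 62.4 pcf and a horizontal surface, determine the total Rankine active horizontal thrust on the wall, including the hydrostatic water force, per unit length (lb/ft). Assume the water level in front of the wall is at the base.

K_a = tan²(45° − φ/2) = 0.2358.
γ' = 129.4 − 62.4 = 67.00 pcf. Depth below WT = 6.6 ft.
σ'_h at WT = K_a γ d_w = 173.9 psf; at base = 173.9 + K_a γ' × 6.6 = 278.2 psf.
P₁ (0–7.1 ft) = ½×173.9×7.1 = 617.5. P₂ (7.1–13.7 ft) = ½(173.9+278.2)×6.6 = 1492.
P_w = ½ γ_w h₂² = 0.5×62.4×6.6² = 1359. Total = 617.5+1492+1359 = 3469 lb/ft.

3470 lb/ft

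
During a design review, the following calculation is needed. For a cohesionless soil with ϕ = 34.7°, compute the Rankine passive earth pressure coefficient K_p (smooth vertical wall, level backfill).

K_p = (1 + sin φ)/(1 − sin φ) = tan²(45° + 34.7°/2) = 3.643.

3.64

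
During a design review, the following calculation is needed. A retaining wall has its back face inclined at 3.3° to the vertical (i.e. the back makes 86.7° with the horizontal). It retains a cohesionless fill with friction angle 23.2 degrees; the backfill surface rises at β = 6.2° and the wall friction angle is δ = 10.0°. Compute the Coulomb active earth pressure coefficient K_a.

0.461

K_a = sin²(α+φ) / [sin²α · sin(α−δ) · (1 + √{sin(φ+δ)sin(φ−β) / (sin(α−δ)sin(α+β))})²].
With α = 86.7°, φ = 23.2°, δ = 10.0°, β = 6.2°: K_a = 0.4612.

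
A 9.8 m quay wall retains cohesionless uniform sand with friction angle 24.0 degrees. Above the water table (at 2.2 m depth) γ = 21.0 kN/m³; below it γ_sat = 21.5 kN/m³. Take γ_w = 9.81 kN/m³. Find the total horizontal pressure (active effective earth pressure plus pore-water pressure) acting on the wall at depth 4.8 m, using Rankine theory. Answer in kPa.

57.8 kPa

K_a = (1 − sin φ)/(1 + sin φ) = 0.4217.
γ' = 21.5 − 9.81 = 11.69 kN/m³.
Effective vertical stress at 4.8 m: σ'_v = 21.0×2.2 + 11.69×2.60 = 76.59 kPa.
σ'_h = K_a σ'_v = 0.4217 × 76.59 = 32.30 kPa; u = γ_w × 2.60 = 25.51 kPa.
Total σ_h = 32.30 + 25.51 = 57.81 kPa.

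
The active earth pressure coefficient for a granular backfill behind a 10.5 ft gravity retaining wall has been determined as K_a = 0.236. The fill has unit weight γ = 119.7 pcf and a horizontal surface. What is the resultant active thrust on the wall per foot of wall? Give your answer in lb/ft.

P = ½ K_a γ H² = 0.5 × 0.236 × 119.7 × 10.5² = 1557 lb/ft.

1560 lb/ft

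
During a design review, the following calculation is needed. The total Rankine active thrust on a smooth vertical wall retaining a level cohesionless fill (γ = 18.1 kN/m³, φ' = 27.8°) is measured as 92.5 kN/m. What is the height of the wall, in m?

K_a = 0.3639. P_a = ½ K_a γ H² ⇒ H = √(2P_a/(K_a γ)).
H = √(2×92.5/(0.3639×18.1)) = 5.300 m.

5.30 m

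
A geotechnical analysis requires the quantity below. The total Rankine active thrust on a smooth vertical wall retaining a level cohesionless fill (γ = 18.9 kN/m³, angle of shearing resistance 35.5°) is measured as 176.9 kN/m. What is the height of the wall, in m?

K_a = 0.2653. P_a = ½ K_a γ H² ⇒ H = √(2P_a/(K_a γ)).
H = √(2×176.9/(0.2653×18.9)) = 8.401 m.

8.40 m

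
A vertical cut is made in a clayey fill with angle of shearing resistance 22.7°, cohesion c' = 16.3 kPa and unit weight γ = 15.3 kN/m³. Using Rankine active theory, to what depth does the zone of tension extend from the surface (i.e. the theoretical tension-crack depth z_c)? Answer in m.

K_a = tan²(45° − 22.7°/2) = 0.4431; √K_a = 0.6657.
The active pressure is zero where K_a γ z = 2c√K_a, so z_c = 2c/(γ√K_a) = 2×16.3/(15.3×0.6657) = 3.201 m.

3.20 m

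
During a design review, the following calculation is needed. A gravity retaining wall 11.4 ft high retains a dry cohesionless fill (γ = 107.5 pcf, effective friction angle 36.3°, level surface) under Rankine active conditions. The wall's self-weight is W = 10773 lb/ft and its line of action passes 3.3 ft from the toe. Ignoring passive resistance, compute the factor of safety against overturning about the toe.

5.23

K_a = tan²(45° − 36.3°/2) = 0.2563.
P_a = ½K_aγH² = 0.5×0.2563×107.5×11.4² = 1790 lb/ft, acting at H/3 = 3.800 ft above the base.
Overturning moment M_o = P_a × H/3 = 1790 × 3.800 = 6803.
Resisting moment M_r = W × 3.3 = 10773 × 3.3 = 35550.
FS_overturning = M_r/M_o = 35550/6803 = 5.226.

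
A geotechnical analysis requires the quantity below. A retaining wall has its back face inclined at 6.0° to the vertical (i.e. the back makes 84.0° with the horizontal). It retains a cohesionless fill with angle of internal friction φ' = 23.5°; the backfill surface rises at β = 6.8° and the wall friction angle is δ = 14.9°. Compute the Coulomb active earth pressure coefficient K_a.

K_a = sin²(α+φ) / [sin²α · sin(α−δ) · (1 + √{sin(φ+δ)sin(φ−β) / (sin(α−δ)sin(α+β))})²].
With α = 84.0°, φ = 23.5°, δ = 14.9°, β = 6.8°: K_a = 0.4766.

0.477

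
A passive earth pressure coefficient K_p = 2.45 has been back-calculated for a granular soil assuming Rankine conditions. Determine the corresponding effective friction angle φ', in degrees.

24.9°

K_p = (1+sin φ)/(1−sin φ) ⇒ sin φ = (K_p − 1)/(K_p + 1) = 0.4203.
φ = arcsin(0.4203) = 24.85°.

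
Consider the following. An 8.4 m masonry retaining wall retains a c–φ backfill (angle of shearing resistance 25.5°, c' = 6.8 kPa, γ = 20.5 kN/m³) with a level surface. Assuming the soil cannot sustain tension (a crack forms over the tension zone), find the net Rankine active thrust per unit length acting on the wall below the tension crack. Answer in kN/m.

220 kN/m

K_a = 0.3981; √K_a = 0.6310.
Tension-crack depth z_c = 2c/(γ√K_a) = 2×6.8/(20.5×0.6310) = 1.051 m.
σ_a at base = K_a γ H − 2c√K_a = 0.3981×20.5×8.4 − 2×6.8×0.6310 = 59.97 kPa.
P_a = ½ × 59.97 × (H − z_c) = 0.5×59.97×7.349 = 220.4 kN/m.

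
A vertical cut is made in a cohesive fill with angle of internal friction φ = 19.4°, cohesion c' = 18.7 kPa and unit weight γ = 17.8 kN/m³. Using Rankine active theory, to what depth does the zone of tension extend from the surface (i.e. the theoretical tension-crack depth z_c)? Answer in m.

2.97 m

K_a = tan²(45° − 19.4°/2) = 0.5013; √K_a = 0.7080.
The active pressure is zero where K_a γ z = 2c√K_a, so z_c = 2c/(γ√K_a) = 2×18.7/(17.8×0.7080) = 2.968 m.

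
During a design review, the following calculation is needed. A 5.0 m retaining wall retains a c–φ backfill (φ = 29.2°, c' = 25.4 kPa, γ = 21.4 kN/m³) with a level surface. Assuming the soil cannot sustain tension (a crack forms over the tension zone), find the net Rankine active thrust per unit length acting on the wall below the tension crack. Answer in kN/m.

3.35 kN/m

K_a = 0.3442; √K_a = 0.5867.
Tension-crack depth z_c = 2c/(γ√K_a) = 2×25.4/(21.4×0.5867) = 4.046 m.
σ_a at base = K_a γ H − 2c√K_a = 0.3442×21.4×5.0 − 2×25.4×0.5867 = 7.027 kPa.
P_a = ½ × 7.027 × (H − z_c) = 0.5×7.027×0.9539 = 3.351 kN/m.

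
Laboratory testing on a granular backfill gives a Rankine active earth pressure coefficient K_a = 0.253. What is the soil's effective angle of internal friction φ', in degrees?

K_a = tan²(45° − φ/2) ⇒ 45° − φ/2 = arctan(√0.253) = 26.70°.
φ = 2(45° − 26.70°) = 36.60°.

36.6°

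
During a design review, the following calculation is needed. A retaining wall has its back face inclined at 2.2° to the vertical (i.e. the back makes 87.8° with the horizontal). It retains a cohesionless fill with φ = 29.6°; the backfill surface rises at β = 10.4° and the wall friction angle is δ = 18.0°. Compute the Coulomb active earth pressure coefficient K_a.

K_a = sin²(α+φ) / [sin²α · sin(α−δ) · (1 + √{sin(φ+δ)sin(φ−β) / (sin(α−δ)sin(α+β))})²].
With α = 87.8°, φ = 29.6°, δ = 18.0°, β = 10.4°: K_a = 0.3683.

0.368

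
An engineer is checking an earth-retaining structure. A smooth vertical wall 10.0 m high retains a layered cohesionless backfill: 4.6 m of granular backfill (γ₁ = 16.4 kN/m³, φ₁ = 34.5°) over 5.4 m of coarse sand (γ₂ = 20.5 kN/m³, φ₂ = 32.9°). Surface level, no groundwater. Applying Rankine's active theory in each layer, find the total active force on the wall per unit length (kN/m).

K_a1 = tan²(45°−34.5°/2) = 0.2768; K_a2 = tan²(45°−32.9°/2) = 0.2960.
Layer 1: σ at base = K_a1 γ₁ h₁ = 20.88 kPa; P₁ = ½×20.88×4.6 = 48.03.
Layer 2: σ_v at top = γ₁h₁ = 75.44; σ_h top = K_a2×75.44 = 22.33; σ_h base = K_a2×(75.44+20.5×5.4) = 55.10.
P₂ = ½(22.33+55.10)×5.4 = 209.1. Total P_a = 48.03+209.1 = 257.1 kN/m.

257 kN/m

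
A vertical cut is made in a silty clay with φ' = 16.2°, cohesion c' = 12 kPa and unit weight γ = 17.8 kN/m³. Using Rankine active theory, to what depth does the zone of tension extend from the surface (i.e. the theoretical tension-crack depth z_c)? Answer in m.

1.80 m

K_a = tan²(45° − 16.2°/2) = 0.5637; √K_a = 0.7508.
The active pressure is zero where K_a γ z = 2c√K_a, so z_c = 2c/(γ√K_a) = 2×12/(17.8×0.7508) = 1.796 m.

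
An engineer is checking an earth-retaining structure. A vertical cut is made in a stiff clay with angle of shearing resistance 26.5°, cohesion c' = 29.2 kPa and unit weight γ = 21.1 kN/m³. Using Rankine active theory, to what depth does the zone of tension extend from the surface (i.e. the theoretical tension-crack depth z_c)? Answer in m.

K_a = tan²(45° − 26.5°/2) = 0.3829; √K_a = 0.6188.
The active pressure is zero where K_a γ z = 2c√K_a, so z_c = 2c/(γ√K_a) = 2×29.2/(21.1×0.6188) = 4.473 m.

4.47 m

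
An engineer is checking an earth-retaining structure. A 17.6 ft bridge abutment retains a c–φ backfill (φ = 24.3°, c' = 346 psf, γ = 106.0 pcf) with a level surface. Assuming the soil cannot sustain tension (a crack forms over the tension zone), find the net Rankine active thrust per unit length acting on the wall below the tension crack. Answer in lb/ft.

K_a = 0.4169; √K_a = 0.6457.
Tension-crack depth z_c = 2c/(γ√K_a) = 2×346/(106.0×0.6457) = 10.11 ft.
σ_a at base = K_a γ H − 2c√K_a = 0.4169×106.0×17.6 − 2×346×0.6457 = 331.0 psf.
P_a = ½ × 331.0 × (H − z_c) = 0.5×331.0×7.489 = 1239 lb/ft.

1240 lb/ft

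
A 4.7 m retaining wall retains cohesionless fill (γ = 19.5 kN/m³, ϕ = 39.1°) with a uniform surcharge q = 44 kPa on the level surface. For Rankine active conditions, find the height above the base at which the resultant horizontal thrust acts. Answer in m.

K_a = 0.2265.
Triangular part P₁ = ½K_aγH² = 48.78 at H/3 = 1.567 m; rectangular part P₂ = K_a q H = 46.84 at H/2 = 2.350 m.
ȳ = (P₁·1.567 + P₂·2.350)/(P₁+P₂) = 1.950 m.

1.95 m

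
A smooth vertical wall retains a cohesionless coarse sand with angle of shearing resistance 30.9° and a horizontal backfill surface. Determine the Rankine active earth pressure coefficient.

K_a = tan²(45° − φ/2) = tan²(29.55°) = 0.3214.

0.321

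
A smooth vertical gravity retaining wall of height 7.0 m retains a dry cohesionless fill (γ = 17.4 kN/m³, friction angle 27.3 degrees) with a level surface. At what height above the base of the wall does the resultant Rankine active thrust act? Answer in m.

2.33 m

K_a = 0.3711.
The pressure distribution is triangular, so the resultant acts at H/3 above the base = 7.0/3 = 2.333 m.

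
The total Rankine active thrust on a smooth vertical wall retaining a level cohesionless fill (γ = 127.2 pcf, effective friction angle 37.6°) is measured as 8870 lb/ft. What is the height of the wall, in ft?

24.0 ft

K_a = 0.2421. P_a = ½ K_a γ H² ⇒ H = √(2P_a/(K_a γ)).
H = √(2×8870/(0.2421×127.2)) = 24.00 ft.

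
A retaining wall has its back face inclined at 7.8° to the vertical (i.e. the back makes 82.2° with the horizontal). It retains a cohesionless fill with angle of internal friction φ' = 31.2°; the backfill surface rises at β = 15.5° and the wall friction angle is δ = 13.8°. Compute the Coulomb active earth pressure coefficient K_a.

0.436

K_a = sin²(α+φ) / [sin²α · sin(α−δ) · (1 + √{sin(φ+δ)sin(φ−β) / (sin(α−δ)sin(α+β))})²].
With α = 82.2°, φ = 31.2°, δ = 13.8°, β = 15.5°: K_a = 0.4355.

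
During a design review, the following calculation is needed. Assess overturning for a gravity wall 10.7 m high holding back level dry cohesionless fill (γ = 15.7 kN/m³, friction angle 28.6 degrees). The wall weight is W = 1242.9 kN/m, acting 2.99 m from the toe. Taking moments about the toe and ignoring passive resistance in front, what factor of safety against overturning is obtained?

3.29

K_a = tan²(45° − 28.6°/2) = 0.3525.
P_a = ½K_aγH² = 0.5×0.3525×15.7×10.7² = 316.9 kN/m, acting at H/3 = 3.567 m above the base.
Overturning moment M_o = P_a × H/3 = 316.9 × 3.567 = 1130.
Resisting moment M_r = W × 2.99 = 1242.9 × 2.99 = 3716.
FS_overturning = M_r/M_o = 3716/1130 = 3.288.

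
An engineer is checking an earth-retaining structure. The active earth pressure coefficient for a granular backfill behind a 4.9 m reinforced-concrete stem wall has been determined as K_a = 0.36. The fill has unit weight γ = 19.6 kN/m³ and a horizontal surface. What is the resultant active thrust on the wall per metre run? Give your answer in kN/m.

P = ½ K_a γ H² = 0.5 × 0.36 × 19.6 × 4.9² = 84.71 kN/m.

84.7 kN/m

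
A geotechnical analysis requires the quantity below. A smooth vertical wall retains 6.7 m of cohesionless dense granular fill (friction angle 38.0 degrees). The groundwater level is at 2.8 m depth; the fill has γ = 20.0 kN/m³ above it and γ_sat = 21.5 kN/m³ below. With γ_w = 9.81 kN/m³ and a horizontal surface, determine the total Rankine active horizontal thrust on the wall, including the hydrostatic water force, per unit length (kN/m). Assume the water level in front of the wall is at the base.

166 kN/m

K_a = tan²(45° − φ/2) = 0.2379.
γ' = 21.5 − 9.81 = 11.69 kN/m³. Depth below WT = 3.9 m.
σ'_h at WT = K_a γ d_w = 13.32 kPa; at base = 13.32 + K_a γ' × 3.9 = 24.17 kPa.
P₁ (0–2.8 m) = ½×13.32×2.8 = 18.65. P₂ (2.8–6.7 m) = ½(13.32+24.17)×3.9 = 73.10.
P_w = ½ γ_w h₂² = 0.5×9.81×3.9² = 74.61. Total = 18.65+73.10+74.61 = 166.4 kN/m.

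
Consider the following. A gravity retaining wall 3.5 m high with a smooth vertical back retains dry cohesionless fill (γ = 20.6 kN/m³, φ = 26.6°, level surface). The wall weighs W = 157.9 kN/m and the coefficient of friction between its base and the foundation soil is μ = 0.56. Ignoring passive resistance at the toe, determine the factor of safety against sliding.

K_a = tan²(45° − 26.6°/2) = 0.3814.
P_a = ½K_aγH² = 0.5×0.3814×20.6×3.5² = 48.13 kN/m, acting at H/3 = 1.167 m above the base.
FS_sliding = μW / P_a = 0.56×157.9 / 48.13 = 1.837.

1.84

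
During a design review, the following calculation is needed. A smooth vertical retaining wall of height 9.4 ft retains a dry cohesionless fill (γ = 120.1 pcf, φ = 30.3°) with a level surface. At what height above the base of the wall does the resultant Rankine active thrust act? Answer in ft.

K_a = 0.3293.
The pressure distribution is triangular, so the resultant acts at H/3 above the base = 9.4/3 = 3.133 ft.

3.13 ft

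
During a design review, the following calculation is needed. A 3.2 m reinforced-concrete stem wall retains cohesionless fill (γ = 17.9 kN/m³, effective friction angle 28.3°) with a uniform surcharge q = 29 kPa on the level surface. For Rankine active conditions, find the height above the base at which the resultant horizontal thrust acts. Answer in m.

K_a = 0.3568.
Triangular part P₁ = ½K_aγH² = 32.70 at H/3 = 1.067 m; rectangular part P₂ = K_a q H = 33.11 at H/2 = 1.600 m.
ȳ = (P₁·1.067 + P₂·1.600)/(P₁+P₂) = 1.335 m.

1.33 m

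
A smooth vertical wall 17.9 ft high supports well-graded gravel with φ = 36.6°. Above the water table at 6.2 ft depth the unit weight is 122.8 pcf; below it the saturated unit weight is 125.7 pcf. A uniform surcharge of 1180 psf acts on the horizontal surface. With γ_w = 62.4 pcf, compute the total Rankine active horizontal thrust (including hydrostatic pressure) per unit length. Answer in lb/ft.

K_a = tan²(45° − φ/2) = 0.2530.
γ' = 125.7 − 62.4 = 63.30 pcf. h₂ = H − d_w = 11.7 ft.
σ'_h: at surface K_a·q = 298.5; at WT K_a(q+γd_w) = 491.1; at base K_a(q+γd_w+γ'h₂) = 678.4 psf.
P₁ = ½(298.5+491.1)×6.2 = 2448; P₂ = ½(491.1+678.4)×11.7 = 6842; P_w = ½γ_w h₂² = 4271.
Total = 2448+6842+4271 = 13560 lb/ft.

13600 lb/ft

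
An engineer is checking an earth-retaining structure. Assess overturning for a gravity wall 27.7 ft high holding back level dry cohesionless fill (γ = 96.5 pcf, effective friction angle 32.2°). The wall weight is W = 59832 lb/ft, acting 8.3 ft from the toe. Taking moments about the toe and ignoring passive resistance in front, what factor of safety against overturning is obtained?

4.77

K_a = tan²(45° − 32.2°/2) = 0.3047.
P_a = ½K_aγH² = 0.5×0.3047×96.5×27.7² = 11280 lb/ft, acting at H/3 = 9.233 ft above the base.
Overturning moment M_o = P_a × H/3 = 11280 × 9.233 = 104200.
Resisting moment M_r = W × 8.3 = 59832 × 8.3 = 496600.
FS_overturning = M_r/M_o = 496600/104200 = 4.767.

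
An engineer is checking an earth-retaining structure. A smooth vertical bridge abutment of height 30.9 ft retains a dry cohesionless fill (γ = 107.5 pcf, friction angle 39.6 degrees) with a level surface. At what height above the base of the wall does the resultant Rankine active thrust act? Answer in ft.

10.3 ft

K_a = 0.2214.
The pressure distribution is triangular, so the resultant acts at H/3 above the base = 30.9/3 = 10.30 ft.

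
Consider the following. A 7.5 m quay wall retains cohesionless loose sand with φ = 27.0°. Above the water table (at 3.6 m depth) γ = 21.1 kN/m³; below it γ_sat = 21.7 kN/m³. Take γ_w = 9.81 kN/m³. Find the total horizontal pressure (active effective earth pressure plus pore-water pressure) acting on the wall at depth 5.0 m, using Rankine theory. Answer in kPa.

48.5 kPa

K_a = (1 − sin φ)/(1 + sin φ) = 0.3755.
γ' = 21.7 − 9.81 = 11.89 kN/m³.
Effective vertical stress at 5.0 m: σ'_v = 21.1×3.6 + 11.89×1.40 = 92.61 kPa.
σ'_h = K_a σ'_v = 0.3755 × 92.61 = 34.78 kPa; u = γ_w × 1.40 = 13.73 kPa.
Total σ_h = 34.78 + 13.73 = 48.51 kPa.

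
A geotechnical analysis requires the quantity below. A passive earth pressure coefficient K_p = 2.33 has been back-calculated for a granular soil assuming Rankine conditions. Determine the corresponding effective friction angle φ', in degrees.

23.5°

K_p = (1+sin φ)/(1−sin φ) ⇒ sin φ = (K_p − 1)/(K_p + 1) = 0.3994.
φ = arcsin(0.3994) = 23.54°.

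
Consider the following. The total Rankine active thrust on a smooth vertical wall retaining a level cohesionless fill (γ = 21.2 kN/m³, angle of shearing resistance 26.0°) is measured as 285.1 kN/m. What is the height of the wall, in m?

K_a = 0.3905. P_a = ½ K_a γ H² ⇒ H = √(2P_a/(K_a γ)).
H = √(2×285.1/(0.3905×21.2)) = 8.300 m.

8.30 m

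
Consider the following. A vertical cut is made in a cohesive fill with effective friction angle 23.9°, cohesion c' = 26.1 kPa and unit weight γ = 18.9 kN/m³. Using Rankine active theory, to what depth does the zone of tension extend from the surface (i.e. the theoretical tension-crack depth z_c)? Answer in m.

4.24 m

K_a = tan²(45° − 23.9°/2) = 0.4233; √K_a = 0.6506.
The active pressure is zero where K_a γ z = 2c√K_a, so z_c = 2c/(γ√K_a) = 2×26.1/(18.9×0.6506) = 4.245 m.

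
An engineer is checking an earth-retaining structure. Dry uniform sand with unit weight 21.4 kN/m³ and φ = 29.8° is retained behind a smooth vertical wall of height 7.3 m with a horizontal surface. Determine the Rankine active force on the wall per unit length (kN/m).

192 kN/m

K_a = tan²(45° − φ/2) = 0.3360.
P_a = ½ K_a γ H² = 0.5 × 0.3360 × 21.4 × 7.3² = 191.6 kN/m.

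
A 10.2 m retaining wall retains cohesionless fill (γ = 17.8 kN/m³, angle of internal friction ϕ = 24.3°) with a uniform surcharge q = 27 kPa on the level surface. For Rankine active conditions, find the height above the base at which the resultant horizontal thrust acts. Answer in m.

K_a = 0.4169.
Triangular part P₁ = ½K_aγH² = 386.0 at H/3 = 3.400 m; rectangular part P₂ = K_a q H = 114.8 at H/2 = 5.100 m.
ȳ = (P₁·3.400 + P₂·5.100)/(P₁+P₂) = 3.790 m.

3.79 m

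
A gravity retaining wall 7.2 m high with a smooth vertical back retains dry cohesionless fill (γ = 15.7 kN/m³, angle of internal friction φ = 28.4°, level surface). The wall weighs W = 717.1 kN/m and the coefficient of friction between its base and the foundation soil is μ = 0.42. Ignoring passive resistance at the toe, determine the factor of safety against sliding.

K_a = tan²(45° − 28.4°/2) = 0.3554.
P_a = ½K_aγH² = 0.5×0.3554×15.7×7.2² = 144.6 kN/m, acting at H/3 = 2.400 m above the base.
FS_sliding = μW / P_a = 0.42×717.1 / 144.6 = 2.083.

2.08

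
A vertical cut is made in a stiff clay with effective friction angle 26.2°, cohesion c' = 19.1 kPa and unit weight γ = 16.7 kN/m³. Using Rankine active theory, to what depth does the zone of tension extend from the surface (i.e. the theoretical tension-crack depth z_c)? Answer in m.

3.67 m

K_a = tan²(45° − 26.2°/2) = 0.3874; √K_a = 0.6224.
The active pressure is zero where K_a γ z = 2c√K_a, so z_c = 2c/(γ√K_a) = 2×19.1/(16.7×0.6224) = 3.675 m.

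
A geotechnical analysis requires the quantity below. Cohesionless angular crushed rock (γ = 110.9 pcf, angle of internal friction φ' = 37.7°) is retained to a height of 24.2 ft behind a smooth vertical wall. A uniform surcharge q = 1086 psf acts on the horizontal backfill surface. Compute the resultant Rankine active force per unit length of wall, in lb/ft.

14200 lb/ft

K_a = tan²(45° − φ/2) = 0.2411.
Soil triangle: ½ K_a γ H² = 0.5×0.2411×110.9×24.2² = 7828 lb/ft.
Surcharge rectangle: K_a q H = 0.2411×1086×24.2 = 6335 lb/ft.
Total = 7828 + 6335 = 14160 lb/ft.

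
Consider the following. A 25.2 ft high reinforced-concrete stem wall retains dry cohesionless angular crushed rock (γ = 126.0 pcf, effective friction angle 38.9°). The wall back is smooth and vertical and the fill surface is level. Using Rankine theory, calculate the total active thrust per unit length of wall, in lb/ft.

K_a = tan²(45° − φ/2) = 0.2285.
P_a = ½ K_a γ H² = 0.5 × 0.2285 × 126.0 × 25.2² = 9143 lb/ft.

9140 lb/ft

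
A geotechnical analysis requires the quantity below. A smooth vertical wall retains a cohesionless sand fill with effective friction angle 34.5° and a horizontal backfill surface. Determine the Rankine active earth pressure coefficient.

K_a = tan²(45° − φ/2) = tan²(27.75°) = 0.2768.

0.277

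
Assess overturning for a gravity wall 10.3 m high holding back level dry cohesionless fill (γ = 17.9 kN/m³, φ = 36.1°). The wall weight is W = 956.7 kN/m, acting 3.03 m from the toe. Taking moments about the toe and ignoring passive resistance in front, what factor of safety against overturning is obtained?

3.44

K_a = tan²(45° − 36.1°/2) = 0.2585.
P_a = ½K_aγH² = 0.5×0.2585×17.9×10.3² = 245.4 kN/m, acting at H/3 = 3.433 m above the base.
Overturning moment M_o = P_a × H/3 = 245.4 × 3.433 = 842.7.
Resisting moment M_r = W × 3.03 = 956.7 × 3.03 = 2899.
FS_overturning = M_r/M_o = 2899/842.7 = 3.440.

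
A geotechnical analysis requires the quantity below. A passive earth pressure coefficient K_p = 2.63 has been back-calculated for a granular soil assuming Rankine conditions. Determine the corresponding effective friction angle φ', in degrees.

K_p = (1+sin φ)/(1−sin φ) ⇒ sin φ = (K_p − 1)/(K_p + 1) = 0.4490.
φ = arcsin(0.4490) = 26.68°.

26.7°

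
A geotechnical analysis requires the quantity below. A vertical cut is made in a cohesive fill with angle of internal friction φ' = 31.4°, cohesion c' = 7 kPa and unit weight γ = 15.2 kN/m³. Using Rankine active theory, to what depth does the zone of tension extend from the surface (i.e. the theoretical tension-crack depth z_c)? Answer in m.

1.64 m

K_a = tan²(45° − 31.4°/2) = 0.3149; √K_a = 0.5612.
The active pressure is zero where K_a γ z = 2c√K_a, so z_c = 2c/(γ√K_a) = 2×7/(15.2×0.5612) = 1.641 m.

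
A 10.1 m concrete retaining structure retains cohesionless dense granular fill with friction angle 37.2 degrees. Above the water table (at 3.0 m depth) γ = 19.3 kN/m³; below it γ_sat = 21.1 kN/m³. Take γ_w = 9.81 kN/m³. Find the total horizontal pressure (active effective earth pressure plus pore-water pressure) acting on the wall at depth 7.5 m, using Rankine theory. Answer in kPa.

K_a = (1 − sin φ)/(1 + sin φ) = 0.2464.
γ' = 21.1 − 9.81 = 11.29 kN/m³.
Effective vertical stress at 7.5 m: σ'_v = 19.3×3.0 + 11.29×4.50 = 108.7 kPa.
σ'_h = K_a σ'_v = 0.2464 × 108.7 = 26.79 kPa; u = γ_w × 4.50 = 44.15 kPa.
Total σ_h = 26.79 + 44.15 = 70.93 kPa.

70.9 kPa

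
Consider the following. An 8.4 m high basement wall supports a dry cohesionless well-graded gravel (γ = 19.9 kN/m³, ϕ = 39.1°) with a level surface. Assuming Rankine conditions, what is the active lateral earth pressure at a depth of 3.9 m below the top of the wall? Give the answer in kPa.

K_a = (1 − sin φ)/(1 + sin φ) = 0.2265.
σ_h = K_a γ z = 0.2265 × 19.9 × 3.9 = 17.58 kPa.

17.6 kPa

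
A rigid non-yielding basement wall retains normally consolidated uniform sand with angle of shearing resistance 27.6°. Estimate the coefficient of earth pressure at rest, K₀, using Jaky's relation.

K₀ = 1 − sin φ' = 1 − sin 27.6° = 0.5367.

0.537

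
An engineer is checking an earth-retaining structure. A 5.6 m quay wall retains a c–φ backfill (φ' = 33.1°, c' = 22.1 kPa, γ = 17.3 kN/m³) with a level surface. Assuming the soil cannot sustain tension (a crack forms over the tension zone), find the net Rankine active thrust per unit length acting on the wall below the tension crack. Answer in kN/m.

K_a = 0.2936; √K_a = 0.5418.
Tension-crack depth z_c = 2c/(γ√K_a) = 2×22.1/(17.3×0.5418) = 4.715 m.
σ_a at base = K_a γ H − 2c√K_a = 0.2936×17.3×5.6 − 2×22.1×0.5418 = 4.493 kPa.
P_a = ½ × 4.493 × (H − z_c) = 0.5×4.493×0.8846 = 1.987 kN/m.

1.99 kN/m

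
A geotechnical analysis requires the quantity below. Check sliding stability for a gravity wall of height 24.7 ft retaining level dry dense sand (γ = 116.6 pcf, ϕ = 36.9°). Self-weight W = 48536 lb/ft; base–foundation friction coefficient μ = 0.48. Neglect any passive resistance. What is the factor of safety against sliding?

K_a = tan²(45° − 36.9°/2) = 0.2497.
P_a = ½K_aγH² = 0.5×0.2497×116.6×24.7² = 8880 lb/ft, acting at H/3 = 8.233 ft above the base.
FS_sliding = μW / P_a = 0.48×48536 / 8880 = 2.623.

2.62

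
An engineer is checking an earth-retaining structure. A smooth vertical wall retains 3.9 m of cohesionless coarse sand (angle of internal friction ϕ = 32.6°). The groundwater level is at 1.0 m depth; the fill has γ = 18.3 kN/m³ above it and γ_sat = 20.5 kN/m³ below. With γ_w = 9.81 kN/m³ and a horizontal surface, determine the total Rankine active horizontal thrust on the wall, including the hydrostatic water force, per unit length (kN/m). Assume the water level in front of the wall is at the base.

73.4 kN/m

K_a = tan²(45° − φ/2) = 0.2997.
γ' = 20.5 − 9.81 = 10.69 kN/m³. Depth below WT = 2.9 m.
σ'_h at WT = K_a γ d_w = 5.485 kPa; at base = 5.485 + K_a γ' × 2.9 = 14.78 kPa.
P₁ (0–1.0 m) = ½×5.485×1.0 = 2.743. P₂ (1.0–3.9 m) = ½(5.485+14.78)×2.9 = 29.38.
P_w = ½ γ_w h₂² = 0.5×9.81×2.9² = 41.25. Total = 2.743+29.38+41.25 = 73.37 kN/m.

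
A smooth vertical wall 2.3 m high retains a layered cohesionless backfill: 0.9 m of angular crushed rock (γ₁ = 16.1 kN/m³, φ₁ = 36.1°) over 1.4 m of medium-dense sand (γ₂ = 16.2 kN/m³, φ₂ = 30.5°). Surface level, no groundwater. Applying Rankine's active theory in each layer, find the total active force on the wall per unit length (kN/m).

K_a1 = tan²(45°−36.1°/2) = 0.2585; K_a2 = tan²(45°−30.5°/2) = 0.3267.
Layer 1: σ at base = K_a1 γ₁ h₁ = 3.746 kPa; P₁ = ½×3.746×0.9 = 1.686.
Layer 2: σ_v at top = γ₁h₁ = 14.49; σ_h top = K_a2×14.49 = 4.733; σ_h base = K_a2×(14.49+16.2×1.4) = 12.14.
P₂ = ½(4.733+12.14)×1.4 = 11.81. Total P_a = 1.686+11.81 = 13.50 kN/m.

13.5 kN/m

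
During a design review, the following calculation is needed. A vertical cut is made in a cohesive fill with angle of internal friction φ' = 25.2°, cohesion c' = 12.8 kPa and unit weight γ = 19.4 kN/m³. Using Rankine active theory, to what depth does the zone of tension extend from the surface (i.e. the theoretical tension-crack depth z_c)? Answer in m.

2.08 m

K_a = tan²(45° − 25.2°/2) = 0.4027; √K_a = 0.6346.
The active pressure is zero where K_a γ z = 2c√K_a, so z_c = 2c/(γ√K_a) = 2×12.8/(19.4×0.6346) = 2.079 m.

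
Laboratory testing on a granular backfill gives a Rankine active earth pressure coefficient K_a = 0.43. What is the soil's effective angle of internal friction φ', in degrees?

K_a = tan²(45° − φ/2) ⇒ 45° − φ/2 = arctan(√0.43) = 33.25°.
φ = 2(45° − 33.25°) = 23.49°.

23.5°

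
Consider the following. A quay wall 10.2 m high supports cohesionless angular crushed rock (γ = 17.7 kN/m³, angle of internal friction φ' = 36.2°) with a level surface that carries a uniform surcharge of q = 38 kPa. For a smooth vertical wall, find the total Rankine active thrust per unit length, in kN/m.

337 kN/m

K_a = tan²(45° − φ/2) = 0.2574.
Soil triangle: ½ K_a γ H² = 0.5×0.2574×17.7×10.2² = 237.0 kN/m.
Surcharge rectangle: K_a q H = 0.2574×38×10.2 = 99.76 kN/m.
Total = 237.0 + 99.76 = 336.7 kN/m.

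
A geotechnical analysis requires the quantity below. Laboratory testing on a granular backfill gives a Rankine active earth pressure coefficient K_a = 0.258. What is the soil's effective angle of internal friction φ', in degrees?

K_a = tan²(45° − φ/2) ⇒ 45° − φ/2 = arctan(√0.258) = 26.93°.
φ = 2(45° − 26.93°) = 36.14°.

36.1°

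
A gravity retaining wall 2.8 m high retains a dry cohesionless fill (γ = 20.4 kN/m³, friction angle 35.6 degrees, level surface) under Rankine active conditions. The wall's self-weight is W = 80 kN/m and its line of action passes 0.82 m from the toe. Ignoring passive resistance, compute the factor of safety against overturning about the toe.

K_a = tan²(45° − 35.6°/2) = 0.2641.
P_a = ½K_aγH² = 0.5×0.2641×20.4×2.8² = 21.12 kN/m, acting at H/3 = 0.9333 m above the base.
Overturning moment M_o = P_a × H/3 = 21.12 × 0.9333 = 19.71.
Resisting moment M_r = W × 0.82 = 80 × 0.82 = 65.60.
FS_overturning = M_r/M_o = 65.60/19.71 = 3.328.

3.33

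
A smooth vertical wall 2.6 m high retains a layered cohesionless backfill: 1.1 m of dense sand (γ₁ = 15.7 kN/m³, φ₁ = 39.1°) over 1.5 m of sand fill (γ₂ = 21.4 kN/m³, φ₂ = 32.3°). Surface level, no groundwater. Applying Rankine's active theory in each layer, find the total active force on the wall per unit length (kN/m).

17.3 kN/m

K_a1 = tan²(45°−39.1°/2) = 0.2265; K_a2 = tan²(45°−32.3°/2) = 0.3035.
Layer 1: σ at base = K_a1 γ₁ h₁ = 3.911 kPa; P₁ = ½×3.911×1.1 = 2.151.
Layer 2: σ_v at top = γ₁h₁ = 17.27; σ_h top = K_a2×17.27 = 5.241; σ_h base = K_a2×(17.27+21.4×1.5) = 14.98.
P₂ = ½(5.241+14.98)×1.5 = 15.17. Total P_a = 2.151+15.17 = 17.32 kN/m.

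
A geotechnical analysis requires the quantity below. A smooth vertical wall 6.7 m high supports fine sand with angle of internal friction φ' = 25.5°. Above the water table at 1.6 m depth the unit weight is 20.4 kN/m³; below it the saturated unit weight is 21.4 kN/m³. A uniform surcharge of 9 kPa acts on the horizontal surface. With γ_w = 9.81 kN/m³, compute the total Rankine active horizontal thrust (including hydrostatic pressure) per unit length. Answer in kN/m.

K_a = tan²(45° − φ/2) = 0.3981.
γ' = 21.4 − 9.81 = 11.59 kN/m³. h₂ = H − d_w = 5.1 m.
σ'_h: at surface K_a·q = 3.583; at WT K_a(q+γd_w) = 16.58; at base K_a(q+γd_w+γ'h₂) = 40.11 kPa.
P₁ = ½(3.583+16.58)×1.6 = 16.13; P₂ = ½(16.58+40.11)×5.1 = 144.5; P_w = ½γ_w h₂² = 127.6.
Total = 16.13+144.5+127.6 = 288.3 kN/m.

288 kN/m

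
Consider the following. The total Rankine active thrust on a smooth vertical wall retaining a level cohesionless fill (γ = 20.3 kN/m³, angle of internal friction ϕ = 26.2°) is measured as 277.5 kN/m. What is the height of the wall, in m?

8.40 m

K_a = 0.3874. P_a = ½ K_a γ H² ⇒ H = √(2P_a/(K_a γ)).
H = √(2×277.5/(0.3874×20.3)) = 8.400 m.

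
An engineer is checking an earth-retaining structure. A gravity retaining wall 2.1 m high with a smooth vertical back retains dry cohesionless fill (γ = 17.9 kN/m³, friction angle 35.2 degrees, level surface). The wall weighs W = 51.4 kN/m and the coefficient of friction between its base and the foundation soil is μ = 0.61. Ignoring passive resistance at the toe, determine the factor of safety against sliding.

K_a = tan²(45° − 35.2°/2) = 0.2687.
P_a = ½K_aγH² = 0.5×0.2687×17.9×2.1² = 10.60 kN/m, acting at H/3 = 0.7000 m above the base.
FS_sliding = μW / P_a = 0.61×51.4 / 10.60 = 2.957.

2.96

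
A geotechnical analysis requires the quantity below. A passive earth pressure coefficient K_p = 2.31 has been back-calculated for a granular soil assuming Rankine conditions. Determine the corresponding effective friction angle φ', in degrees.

K_p = (1+sin φ)/(1−sin φ) ⇒ sin φ = (K_p − 1)/(K_p + 1) = 0.3958.
φ = arcsin(0.3958) = 23.31°.

23.3°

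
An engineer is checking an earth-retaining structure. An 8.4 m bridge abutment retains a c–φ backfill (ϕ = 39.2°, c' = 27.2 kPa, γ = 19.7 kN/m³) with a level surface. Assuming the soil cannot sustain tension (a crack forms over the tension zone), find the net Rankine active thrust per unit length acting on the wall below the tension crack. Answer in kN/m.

14.8 kN/m

K_a = 0.2255; √K_a = 0.4748.
Tension-crack depth z_c = 2c/(γ√K_a) = 2×27.2/(19.7×0.4748) = 5.816 m.
σ_a at base = K_a γ H − 2c√K_a = 0.2255×19.7×8.4 − 2×27.2×0.4748 = 11.48 kPa.
P_a = ½ × 11.48 × (H − z_c) = 0.5×11.48×2.584 = 14.83 kN/m.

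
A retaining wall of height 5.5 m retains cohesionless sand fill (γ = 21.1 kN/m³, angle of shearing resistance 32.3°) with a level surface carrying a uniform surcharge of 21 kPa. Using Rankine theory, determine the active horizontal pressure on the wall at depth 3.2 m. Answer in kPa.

26.9 kPa

K_a = (1 − sin φ)/(1 + sin φ) = 0.3035.
σ_v = γz + q = 21.1 × 3.2 + 21 = 88.52 kPa.
σ_h = K_a σ_v = 0.3035 × 88.52 = 26.86 kPa.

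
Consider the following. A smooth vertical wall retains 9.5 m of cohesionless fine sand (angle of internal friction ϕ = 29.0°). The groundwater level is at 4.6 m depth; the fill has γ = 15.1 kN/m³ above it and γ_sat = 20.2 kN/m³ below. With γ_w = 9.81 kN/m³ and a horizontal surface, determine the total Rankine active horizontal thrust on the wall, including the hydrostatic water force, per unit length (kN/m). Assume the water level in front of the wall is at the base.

335 kN/m

K_a = tan²(45° − φ/2) = 0.3470.
γ' = 20.2 − 9.81 = 10.39 kN/m³. Depth below WT = 4.9 m.
σ'_h at WT = K_a γ d_w = 24.10 kPa; at base = 24.10 + K_a γ' × 4.9 = 41.77 kPa.
P₁ (0–4.6 m) = ½×24.10×4.6 = 55.43. P₂ (4.6–9.5 m) = ½(24.10+41.77)×4.9 = 161.4.
P_w = ½ γ_w h₂² = 0.5×9.81×4.9² = 117.8. Total = 55.43+161.4+117.8 = 334.6 kN/m.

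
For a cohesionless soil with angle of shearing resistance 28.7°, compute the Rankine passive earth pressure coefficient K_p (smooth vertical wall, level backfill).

2.85

K_p = (1 + sin φ)/(1 − sin φ) = tan²(45° + 28.7°/2) = 2.848.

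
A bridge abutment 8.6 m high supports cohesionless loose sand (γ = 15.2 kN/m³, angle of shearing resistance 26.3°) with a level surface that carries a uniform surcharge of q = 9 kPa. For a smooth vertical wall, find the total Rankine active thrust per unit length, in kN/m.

247 kN/m

K_a = tan²(45° − φ/2) = 0.3859.
Soil triangle: ½ K_a γ H² = 0.5×0.3859×15.2×8.6² = 216.9 kN/m.
Surcharge rectangle: K_a q H = 0.3859×9×8.6 = 29.87 kN/m.
Total = 216.9 + 29.87 = 246.8 kN/m.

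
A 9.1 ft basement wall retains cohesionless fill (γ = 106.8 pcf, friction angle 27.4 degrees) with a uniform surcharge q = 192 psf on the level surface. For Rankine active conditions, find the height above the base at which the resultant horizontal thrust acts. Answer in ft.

3.46 ft

K_a = 0.3697.
Triangular part P₁ = ½K_aγH² = 1635 at H/3 = 3.033 ft; rectangular part P₂ = K_a q H = 645.9 at H/2 = 4.550 ft.
ȳ = (P₁·3.033 + P₂·4.550)/(P₁+P₂) = 3.463 ft.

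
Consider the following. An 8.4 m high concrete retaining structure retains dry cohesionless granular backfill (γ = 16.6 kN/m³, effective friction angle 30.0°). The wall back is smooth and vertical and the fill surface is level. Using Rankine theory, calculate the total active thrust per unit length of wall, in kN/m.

195 kN/m

K_a = tan²(45° − φ/2) = 0.3333.
P_a = ½ K_a γ H² = 0.5 × 0.3333 × 16.6 × 8.4² = 195.2 kN/m.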